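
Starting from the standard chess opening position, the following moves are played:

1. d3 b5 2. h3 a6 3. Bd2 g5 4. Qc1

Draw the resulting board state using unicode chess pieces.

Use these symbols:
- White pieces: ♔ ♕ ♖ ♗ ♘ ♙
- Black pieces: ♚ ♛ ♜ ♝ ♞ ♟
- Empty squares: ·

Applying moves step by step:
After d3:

♜ ♞ ♝ ♛ ♚ ♝ ♞ ♜
♟ ♟ ♟ ♟ ♟ ♟ ♟ ♟
· · · · · · · ·
· · · · · · · ·
· · · · · · · ·
· · · ♙ · · · ·
♙ ♙ ♙ · ♙ ♙ ♙ ♙
♖ ♘ ♗ ♕ ♔ ♗ ♘ ♖


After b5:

♜ ♞ ♝ ♛ ♚ ♝ ♞ ♜
♟ · ♟ ♟ ♟ ♟ ♟ ♟
· · · · · · · ·
· ♟ · · · · · ·
· · · · · · · ·
· · · ♙ · · · ·
♙ ♙ ♙ · ♙ ♙ ♙ ♙
♖ ♘ ♗ ♕ ♔ ♗ ♘ ♖


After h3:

♜ ♞ ♝ ♛ ♚ ♝ ♞ ♜
♟ · ♟ ♟ ♟ ♟ ♟ ♟
· · · · · · · ·
· ♟ · · · · · ·
· · · · · · · ·
· · · ♙ · · · ♙
♙ ♙ ♙ · ♙ ♙ ♙ ·
♖ ♘ ♗ ♕ ♔ ♗ ♘ ♖


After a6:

♜ ♞ ♝ ♛ ♚ ♝ ♞ ♜
· · ♟ ♟ ♟ ♟ ♟ ♟
♟ · · · · · · ·
· ♟ · · · · · ·
· · · · · · · ·
· · · ♙ · · · ♙
♙ ♙ ♙ · ♙ ♙ ♙ ·
♖ ♘ ♗ ♕ ♔ ♗ ♘ ♖


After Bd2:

♜ ♞ ♝ ♛ ♚ ♝ ♞ ♜
· · ♟ ♟ ♟ ♟ ♟ ♟
♟ · · · · · · ·
· ♟ · · · · · ·
· · · · · · · ·
· · · ♙ · · · ♙
♙ ♙ ♙ ♗ ♙ ♙ ♙ ·
♖ ♘ · ♕ ♔ ♗ ♘ ♖


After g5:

♜ ♞ ♝ ♛ ♚ ♝ ♞ ♜
· · ♟ ♟ ♟ ♟ · ♟
♟ · · · · · · ·
· ♟ · · · · ♟ ·
· · · · · · · ·
· · · ♙ · · · ♙
♙ ♙ ♙ ♗ ♙ ♙ ♙ ·
♖ ♘ · ♕ ♔ ♗ ♘ ♖


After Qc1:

♜ ♞ ♝ ♛ ♚ ♝ ♞ ♜
· · ♟ ♟ ♟ ♟ · ♟
♟ · · · · · · ·
· ♟ · · · · ♟ ·
· · · · · · · ·
· · · ♙ · · · ♙
♙ ♙ ♙ ♗ ♙ ♙ ♙ ·
♖ ♘ ♕ · ♔ ♗ ♘ ♖



  a b c d e f g h
  ─────────────────
8│♜ ♞ ♝ ♛ ♚ ♝ ♞ ♜│8
7│· · ♟ ♟ ♟ ♟ · ♟│7
6│♟ · · · · · · ·│6
5│· ♟ · · · · ♟ ·│5
4│· · · · · · · ·│4
3│· · · ♙ · · · ♙│3
2│♙ ♙ ♙ ♗ ♙ ♙ ♙ ·│2
1│♖ ♘ ♕ · ♔ ♗ ♘ ♖│1
  ─────────────────
  a b c d e f g h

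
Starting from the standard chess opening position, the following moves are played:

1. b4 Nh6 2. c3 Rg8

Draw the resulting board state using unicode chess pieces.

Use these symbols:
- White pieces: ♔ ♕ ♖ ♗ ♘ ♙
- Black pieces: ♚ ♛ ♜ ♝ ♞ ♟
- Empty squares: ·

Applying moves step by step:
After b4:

♜ ♞ ♝ ♛ ♚ ♝ ♞ ♜
♟ ♟ ♟ ♟ ♟ ♟ ♟ ♟
· · · · · · · ·
· · · · · · · ·
· ♙ · · · · · ·
· · · · · · · ·
♙ · ♙ ♙ ♙ ♙ ♙ ♙
♖ ♘ ♗ ♕ ♔ ♗ ♘ ♖


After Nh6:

♜ ♞ ♝ ♛ ♚ ♝ · ♜
♟ ♟ ♟ ♟ ♟ ♟ ♟ ♟
· · · · · · · ♞
· · · · · · · ·
· ♙ · · · · · ·
· · · · · · · ·
♙ · ♙ ♙ ♙ ♙ ♙ ♙
♖ ♘ ♗ ♕ ♔ ♗ ♘ ♖


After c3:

♜ ♞ ♝ ♛ ♚ ♝ · ♜
♟ ♟ ♟ ♟ ♟ ♟ ♟ ♟
· · · · · · · ♞
· · · · · · · ·
· ♙ · · · · · ·
· · ♙ · · · · ·
♙ · · ♙ ♙ ♙ ♙ ♙
♖ ♘ ♗ ♕ ♔ ♗ ♘ ♖


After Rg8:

♜ ♞ ♝ ♛ ♚ ♝ ♜ ·
♟ ♟ ♟ ♟ ♟ ♟ ♟ ♟
· · · · · · · ♞
· · · · · · · ·
· ♙ · · · · · ·
· · ♙ · · · · ·
♙ · · ♙ ♙ ♙ ♙ ♙
♖ ♘ ♗ ♕ ♔ ♗ ♘ ♖



  a b c d e f g h
  ─────────────────
8│♜ ♞ ♝ ♛ ♚ ♝ ♜ ·│8
7│♟ ♟ ♟ ♟ ♟ ♟ ♟ ♟│7
6│· · · · · · · ♞│6
5│· · · · · · · ·│5
4│· ♙ · · · · · ·│4
3│· · ♙ · · · · ·│3
2│♙ · · ♙ ♙ ♙ ♙ ♙│2
1│♖ ♘ ♗ ♕ ♔ ♗ ♘ ♖│1
  ─────────────────
  a b c d e f g h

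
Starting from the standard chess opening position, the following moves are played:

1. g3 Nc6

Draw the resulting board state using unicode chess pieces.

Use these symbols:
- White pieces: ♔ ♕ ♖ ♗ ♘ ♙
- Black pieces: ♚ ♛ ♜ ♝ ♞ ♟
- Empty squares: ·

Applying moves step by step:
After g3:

♜ ♞ ♝ ♛ ♚ ♝ ♞ ♜
♟ ♟ ♟ ♟ ♟ ♟ ♟ ♟
· · · · · · · ·
· · · · · · · ·
· · · · · · · ·
· · · · · · ♙ ·
♙ ♙ ♙ ♙ ♙ ♙ · ♙
♖ ♘ ♗ ♕ ♔ ♗ ♘ ♖


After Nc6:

♜ · ♝ ♛ ♚ ♝ ♞ ♜
♟ ♟ ♟ ♟ ♟ ♟ ♟ ♟
· · ♞ · · · · ·
· · · · · · · ·
· · · · · · · ·
· · · · · · ♙ ·
♙ ♙ ♙ ♙ ♙ ♙ · ♙
♖ ♘ ♗ ♕ ♔ ♗ ♘ ♖



  a b c d e f g h
  ─────────────────
8│♜ · ♝ ♛ ♚ ♝ ♞ ♜│8
7│♟ ♟ ♟ ♟ ♟ ♟ ♟ ♟│7
6│· · ♞ · · · · ·│6
5│· · · · · · · ·│5
4│· · · · · · · ·│4
3│· · · · · · ♙ ·│3
2│♙ ♙ ♙ ♙ ♙ ♙ · ♙│2
1│♖ ♘ ♗ ♕ ♔ ♗ ♘ ♖│1
  ─────────────────
  a b c d e f g h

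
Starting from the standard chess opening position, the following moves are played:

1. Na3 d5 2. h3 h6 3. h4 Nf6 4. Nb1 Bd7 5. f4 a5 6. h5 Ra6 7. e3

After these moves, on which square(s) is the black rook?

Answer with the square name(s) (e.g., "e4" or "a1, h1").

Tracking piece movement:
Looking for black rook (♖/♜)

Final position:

  a b c d e f g h
  ─────────────────
8│· ♞ · ♛ ♚ ♝ · ♜│8
7│· ♟ ♟ ♝ ♟ ♟ ♟ ·│7
6│♜ · · · · ♞ · ♟│6
5│♟ · · ♟ · · · ♙│5
4│· · · · · ♙ · ·│4
3│· · · · ♙ · · ·│3
2│♙ ♙ ♙ ♙ · · ♙ ·│2
1│♖ ♘ ♗ ♕ ♔ ♗ ♘ ♖│1
  ─────────────────
  a b c d e f g h


a6, h8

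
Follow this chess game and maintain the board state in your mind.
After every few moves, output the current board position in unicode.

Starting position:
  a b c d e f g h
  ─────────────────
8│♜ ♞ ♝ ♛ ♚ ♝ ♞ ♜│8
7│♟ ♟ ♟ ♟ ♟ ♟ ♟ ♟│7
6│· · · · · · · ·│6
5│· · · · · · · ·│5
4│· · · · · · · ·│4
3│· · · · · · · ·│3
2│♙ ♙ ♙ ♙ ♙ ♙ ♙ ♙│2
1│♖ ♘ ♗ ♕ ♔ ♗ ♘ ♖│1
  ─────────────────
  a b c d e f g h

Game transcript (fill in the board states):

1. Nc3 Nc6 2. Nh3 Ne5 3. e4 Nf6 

  a b c d e f g h
  ─────────────────
8│♜ · ♝ ♛ ♚ ♝ · ♜│8
7│♟ ♟ ♟ ♟ ♟ ♟ ♟ ♟│7
6│· · · · · ♞ · ·│6
5│· · · · ♞ · · ·│5
4│· · · · ♙ · · ·│4
3│· · ♘ · · · · ♘│3
2│♙ ♙ ♙ ♙ · ♙ ♙ ♙│2
1│♖ · ♗ ♕ ♔ ♗ · ♖│1
  ─────────────────
  a b c d e f g h

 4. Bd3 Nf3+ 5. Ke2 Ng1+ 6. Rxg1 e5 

  a b c d e f g h
  ─────────────────
8│♜ · ♝ ♛ ♚ ♝ · ♜│8
7│♟ ♟ ♟ ♟ · ♟ ♟ ♟│7
6│· · · · · ♞ · ·│6
5│· · · · ♟ · · ·│5
4│· · · · ♙ · · ·│4
3│· · ♘ ♗ · · · ♘│3
2│♙ ♙ ♙ ♙ ♔ ♙ ♙ ♙│2
1│♖ · ♗ ♕ · · ♖ ·│1
  ─────────────────
  a b c d e f g h

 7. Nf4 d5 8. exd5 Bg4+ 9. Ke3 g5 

  a b c d e f g h
  ─────────────────
8│♜ · · ♛ ♚ ♝ · ♜│8
7│♟ ♟ ♟ · · ♟ · ♟│7
6│· · · · · ♞ · ·│6
5│· · · ♙ ♟ · ♟ ·│5
4│· · · · · ♘ ♝ ·│4
3│· · ♘ ♗ ♔ · · ·│3
2│♙ ♙ ♙ ♙ · ♙ ♙ ♙│2
1│♖ · ♗ ♕ · · ♖ ·│1
  ─────────────────
  a b c d e f g h

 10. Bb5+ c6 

  a b c d e f g h
  ─────────────────
8│♜ · · ♛ ♚ ♝ · ♜│8
7│♟ ♟ · · · ♟ · ♟│7
6│· · ♟ · · ♞ · ·│6
5│· ♗ · ♙ ♟ · ♟ ·│5
4│· · · · · ♘ ♝ ·│4
3│· · ♘ · ♔ · · ·│3
2│♙ ♙ ♙ ♙ · ♙ ♙ ♙│2
1│♖ · ♗ ♕ · · ♖ ·│1
  ─────────────────
  a b c d e f g h


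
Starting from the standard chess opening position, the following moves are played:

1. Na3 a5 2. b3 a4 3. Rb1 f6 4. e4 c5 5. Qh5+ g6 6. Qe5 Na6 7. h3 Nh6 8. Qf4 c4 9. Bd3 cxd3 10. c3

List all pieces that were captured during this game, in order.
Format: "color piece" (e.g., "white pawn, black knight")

Tracking captures:
  cxd3: captured white bishop

white bishop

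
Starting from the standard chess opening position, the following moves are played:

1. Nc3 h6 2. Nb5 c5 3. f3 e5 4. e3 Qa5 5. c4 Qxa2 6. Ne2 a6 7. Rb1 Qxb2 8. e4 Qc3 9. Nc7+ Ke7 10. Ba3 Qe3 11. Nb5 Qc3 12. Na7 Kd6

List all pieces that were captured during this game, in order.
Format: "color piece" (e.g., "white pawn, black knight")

Tracking captures:
  Qxa2: captured white pawn
  Qxb2: captured white pawn

white pawn, white pawn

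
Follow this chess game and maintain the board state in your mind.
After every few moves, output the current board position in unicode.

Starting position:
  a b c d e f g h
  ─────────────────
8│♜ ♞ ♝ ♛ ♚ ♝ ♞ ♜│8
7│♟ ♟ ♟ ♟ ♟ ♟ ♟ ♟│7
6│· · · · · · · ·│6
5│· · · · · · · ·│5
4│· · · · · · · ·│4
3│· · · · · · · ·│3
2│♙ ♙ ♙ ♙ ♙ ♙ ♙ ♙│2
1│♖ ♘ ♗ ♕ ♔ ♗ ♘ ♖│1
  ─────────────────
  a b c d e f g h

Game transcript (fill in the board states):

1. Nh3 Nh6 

  a b c d e f g h
  ─────────────────
8│♜ ♞ ♝ ♛ ♚ ♝ · ♜│8
7│♟ ♟ ♟ ♟ ♟ ♟ ♟ ♟│7
6│· · · · · · · ♞│6
5│· · · · · · · ·│5
4│· · · · · · · ·│4
3│· · · · · · · ♘│3
2│♙ ♙ ♙ ♙ ♙ ♙ ♙ ♙│2
1│♖ ♘ ♗ ♕ ♔ ♗ · ♖│1
  ─────────────────
  a b c d e f g h

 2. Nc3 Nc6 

  a b c d e f g h
  ─────────────────
8│♜ · ♝ ♛ ♚ ♝ · ♜│8
7│♟ ♟ ♟ ♟ ♟ ♟ ♟ ♟│7
6│· · ♞ · · · · ♞│6
5│· · · · · · · ·│5
4│· · · · · · · ·│4
3│· · ♘ · · · · ♘│3
2│♙ ♙ ♙ ♙ ♙ ♙ ♙ ♙│2
1│♖ · ♗ ♕ ♔ ♗ · ♖│1
  ─────────────────
  a b c d e f g h

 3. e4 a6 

  a b c d e f g h
  ─────────────────
8│♜ · ♝ ♛ ♚ ♝ · ♜│8
7│· ♟ ♟ ♟ ♟ ♟ ♟ ♟│7
6│♟ · ♞ · · · · ♞│6
5│· · · · · · · ·│5
4│· · · · ♙ · · ·│4
3│· · ♘ · · · · ♘│3
2│♙ ♙ ♙ ♙ · ♙ ♙ ♙│2
1│♖ · ♗ ♕ ♔ ♗ · ♖│1
  ─────────────────
  a b c d e f g h

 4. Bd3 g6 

  a b c d e f g h
  ─────────────────
8│♜ · ♝ ♛ ♚ ♝ · ♜│8
7│· ♟ ♟ ♟ ♟ ♟ · ♟│7
6│♟ · ♞ · · · ♟ ♞│6
5│· · · · · · · ·│5
4│· · · · ♙ · · ·│4
3│· · ♘ ♗ · · · ♘│3
2│♙ ♙ ♙ ♙ · ♙ ♙ ♙│2
1│♖ · ♗ ♕ ♔ · · ♖│1
  ─────────────────
  a b c d e f g h

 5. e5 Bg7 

  a b c d e f g h
  ─────────────────
8│♜ · ♝ ♛ ♚ · · ♜│8
7│· ♟ ♟ ♟ ♟ ♟ ♝ ♟│7
6│♟ · ♞ · · · ♟ ♞│6
5│· · · · ♙ · · ·│5
4│· · · · · · · ·│4
3│· · ♘ ♗ · · · ♘│3
2│♙ ♙ ♙ ♙ · ♙ ♙ ♙│2
1│♖ · ♗ ♕ ♔ · · ♖│1
  ─────────────────
  a b c d e f g h



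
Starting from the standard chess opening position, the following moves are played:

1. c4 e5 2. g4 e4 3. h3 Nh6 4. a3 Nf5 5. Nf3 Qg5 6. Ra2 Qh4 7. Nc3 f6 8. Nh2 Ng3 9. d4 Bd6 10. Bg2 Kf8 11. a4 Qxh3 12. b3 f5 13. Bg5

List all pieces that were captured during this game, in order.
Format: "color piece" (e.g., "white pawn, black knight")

Tracking captures:
  Qxh3: captured white pawn

white pawn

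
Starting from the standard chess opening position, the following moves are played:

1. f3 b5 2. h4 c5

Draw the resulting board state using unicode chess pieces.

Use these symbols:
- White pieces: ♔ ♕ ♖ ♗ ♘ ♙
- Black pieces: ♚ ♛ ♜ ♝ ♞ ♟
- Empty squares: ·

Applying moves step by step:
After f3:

♜ ♞ ♝ ♛ ♚ ♝ ♞ ♜
♟ ♟ ♟ ♟ ♟ ♟ ♟ ♟
· · · · · · · ·
· · · · · · · ·
· · · · · · · ·
· · · · · ♙ · ·
♙ ♙ ♙ ♙ ♙ · ♙ ♙
♖ ♘ ♗ ♕ ♔ ♗ ♘ ♖


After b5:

♜ ♞ ♝ ♛ ♚ ♝ ♞ ♜
♟ · ♟ ♟ ♟ ♟ ♟ ♟
· · · · · · · ·
· ♟ · · · · · ·
· · · · · · · ·
· · · · · ♙ · ·
♙ ♙ ♙ ♙ ♙ · ♙ ♙
♖ ♘ ♗ ♕ ♔ ♗ ♘ ♖


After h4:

♜ ♞ ♝ ♛ ♚ ♝ ♞ ♜
♟ · ♟ ♟ ♟ ♟ ♟ ♟
· · · · · · · ·
· ♟ · · · · · ·
· · · · · · · ♙
· · · · · ♙ · ·
♙ ♙ ♙ ♙ ♙ · ♙ ·
♖ ♘ ♗ ♕ ♔ ♗ ♘ ♖


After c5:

♜ ♞ ♝ ♛ ♚ ♝ ♞ ♜
♟ · · ♟ ♟ ♟ ♟ ♟
· · · · · · · ·
· ♟ ♟ · · · · ·
· · · · · · · ♙
· · · · · ♙ · ·
♙ ♙ ♙ ♙ ♙ · ♙ ·
♖ ♘ ♗ ♕ ♔ ♗ ♘ ♖



  a b c d e f g h
  ─────────────────
8│♜ ♞ ♝ ♛ ♚ ♝ ♞ ♜│8
7│♟ · · ♟ ♟ ♟ ♟ ♟│7
6│· · · · · · · ·│6
5│· ♟ ♟ · · · · ·│5
4│· · · · · · · ♙│4
3│· · · · · ♙ · ·│3
2│♙ ♙ ♙ ♙ ♙ · ♙ ·│2
1│♖ ♘ ♗ ♕ ♔ ♗ ♘ ♖│1
  ─────────────────
  a b c d e f g h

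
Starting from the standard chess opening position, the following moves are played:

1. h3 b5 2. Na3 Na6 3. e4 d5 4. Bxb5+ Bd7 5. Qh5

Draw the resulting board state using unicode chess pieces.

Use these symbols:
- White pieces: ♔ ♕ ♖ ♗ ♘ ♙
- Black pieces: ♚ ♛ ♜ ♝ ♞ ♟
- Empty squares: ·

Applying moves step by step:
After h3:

♜ ♞ ♝ ♛ ♚ ♝ ♞ ♜
♟ ♟ ♟ ♟ ♟ ♟ ♟ ♟
· · · · · · · ·
· · · · · · · ·
· · · · · · · ·
· · · · · · · ♙
♙ ♙ ♙ ♙ ♙ ♙ ♙ ·
♖ ♘ ♗ ♕ ♔ ♗ ♘ ♖


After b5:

♜ ♞ ♝ ♛ ♚ ♝ ♞ ♜
♟ · ♟ ♟ ♟ ♟ ♟ ♟
· · · · · · · ·
· ♟ · · · · · ·
· · · · · · · ·
· · · · · · · ♙
♙ ♙ ♙ ♙ ♙ ♙ ♙ ·
♖ ♘ ♗ ♕ ♔ ♗ ♘ ♖


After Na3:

♜ ♞ ♝ ♛ ♚ ♝ ♞ ♜
♟ · ♟ ♟ ♟ ♟ ♟ ♟
· · · · · · · ·
· ♟ · · · · · ·
· · · · · · · ·
♘ · · · · · · ♙
♙ ♙ ♙ ♙ ♙ ♙ ♙ ·
♖ · ♗ ♕ ♔ ♗ ♘ ♖


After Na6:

♜ · ♝ ♛ ♚ ♝ ♞ ♜
♟ · ♟ ♟ ♟ ♟ ♟ ♟
♞ · · · · · · ·
· ♟ · · · · · ·
· · · · · · · ·
♘ · · · · · · ♙
♙ ♙ ♙ ♙ ♙ ♙ ♙ ·
♖ · ♗ ♕ ♔ ♗ ♘ ♖


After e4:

♜ · ♝ ♛ ♚ ♝ ♞ ♜
♟ · ♟ ♟ ♟ ♟ ♟ ♟
♞ · · · · · · ·
· ♟ · · · · · ·
· · · · ♙ · · ·
♘ · · · · · · ♙
♙ ♙ ♙ ♙ · ♙ ♙ ·
♖ · ♗ ♕ ♔ ♗ ♘ ♖


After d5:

♜ · ♝ ♛ ♚ ♝ ♞ ♜
♟ · ♟ · ♟ ♟ ♟ ♟
♞ · · · · · · ·
· ♟ · ♟ · · · ·
· · · · ♙ · · ·
♘ · · · · · · ♙
♙ ♙ ♙ ♙ · ♙ ♙ ·
♖ · ♗ ♕ ♔ ♗ ♘ ♖


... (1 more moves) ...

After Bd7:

♜ · · ♛ ♚ ♝ ♞ ♜
♟ · ♟ ♝ ♟ ♟ ♟ ♟
♞ · · · · · · ·
· ♗ · ♟ · · · ·
· · · · ♙ · · ·
♘ · · · · · · ♙
♙ ♙ ♙ ♙ · ♙ ♙ ·
♖ · ♗ ♕ ♔ · ♘ ♖


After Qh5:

♜ · · ♛ ♚ ♝ ♞ ♜
♟ · ♟ ♝ ♟ ♟ ♟ ♟
♞ · · · · · · ·
· ♗ · ♟ · · · ♕
· · · · ♙ · · ·
♘ · · · · · · ♙
♙ ♙ ♙ ♙ · ♙ ♙ ·
♖ · ♗ · ♔ · ♘ ♖



  a b c d e f g h
  ─────────────────
8│♜ · · ♛ ♚ ♝ ♞ ♜│8
7│♟ · ♟ ♝ ♟ ♟ ♟ ♟│7
6│♞ · · · · · · ·│6
5│· ♗ · ♟ · · · ♕│5
4│· · · · ♙ · · ·│4
3│♘ · · · · · · ♙│3
2│♙ ♙ ♙ ♙ · ♙ ♙ ·│2
1│♖ · ♗ · ♔ · ♘ ♖│1
  ─────────────────
  a b c d e f g h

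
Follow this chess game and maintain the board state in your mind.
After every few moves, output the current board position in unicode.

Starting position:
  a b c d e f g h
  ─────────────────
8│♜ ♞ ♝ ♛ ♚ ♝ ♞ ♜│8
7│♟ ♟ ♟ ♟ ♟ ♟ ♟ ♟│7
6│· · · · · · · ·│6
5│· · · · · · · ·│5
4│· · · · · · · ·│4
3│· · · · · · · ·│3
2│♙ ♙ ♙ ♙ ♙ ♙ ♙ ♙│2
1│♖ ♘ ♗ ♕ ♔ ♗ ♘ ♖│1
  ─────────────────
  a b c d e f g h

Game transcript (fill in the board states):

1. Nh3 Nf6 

  a b c d e f g h
  ─────────────────
8│♜ ♞ ♝ ♛ ♚ ♝ · ♜│8
7│♟ ♟ ♟ ♟ ♟ ♟ ♟ ♟│7
6│· · · · · ♞ · ·│6
5│· · · · · · · ·│5
4│· · · · · · · ·│4
3│· · · · · · · ♘│3
2│♙ ♙ ♙ ♙ ♙ ♙ ♙ ♙│2
1│♖ ♘ ♗ ♕ ♔ ♗ · ♖│1
  ─────────────────
  a b c d e f g h

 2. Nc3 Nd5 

  a b c d e f g h
  ─────────────────
8│♜ ♞ ♝ ♛ ♚ ♝ · ♜│8
7│♟ ♟ ♟ ♟ ♟ ♟ ♟ ♟│7
6│· · · · · · · ·│6
5│· · · ♞ · · · ·│5
4│· · · · · · · ·│4
3│· · ♘ · · · · ♘│3
2│♙ ♙ ♙ ♙ ♙ ♙ ♙ ♙│2
1│♖ · ♗ ♕ ♔ ♗ · ♖│1
  ─────────────────
  a b c d e f g h

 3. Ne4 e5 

  a b c d e f g h
  ─────────────────
8│♜ ♞ ♝ ♛ ♚ ♝ · ♜│8
7│♟ ♟ ♟ ♟ · ♟ ♟ ♟│7
6│· · · · · · · ·│6
5│· · · ♞ ♟ · · ·│5
4│· · · · ♘ · · ·│4
3│· · · · · · · ♘│3
2│♙ ♙ ♙ ♙ ♙ ♙ ♙ ♙│2
1│♖ · ♗ ♕ ♔ ♗ · ♖│1
  ─────────────────
  a b c d e f g h

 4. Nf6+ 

  a b c d e f g h
  ─────────────────
8│♜ ♞ ♝ ♛ ♚ ♝ · ♜│8
7│♟ ♟ ♟ ♟ · ♟ ♟ ♟│7
6│· · · · · ♘ · ·│6
5│· · · ♞ ♟ · · ·│5
4│· · · · · · · ·│4
3│· · · · · · · ♘│3
2│♙ ♙ ♙ ♙ ♙ ♙ ♙ ♙│2
1│♖ · ♗ ♕ ♔ ♗ · ♖│1
  ─────────────────
  a b c d e f g h


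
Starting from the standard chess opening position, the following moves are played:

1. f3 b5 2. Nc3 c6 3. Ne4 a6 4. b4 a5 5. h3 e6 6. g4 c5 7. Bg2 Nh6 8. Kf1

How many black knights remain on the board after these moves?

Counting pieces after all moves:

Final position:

  a b c d e f g h
  ─────────────────
8│♜ ♞ ♝ ♛ ♚ ♝ · ♜│8
7│· · · ♟ · ♟ ♟ ♟│7
6│· · · · ♟ · · ♞│6
5│♟ ♟ ♟ · · · · ·│5
4│· ♙ · · ♘ · ♙ ·│4
3│· · · · · ♙ · ♙│3
2│♙ · ♙ ♙ ♙ · ♗ ·│2
1│♖ · ♗ ♕ · ♔ ♘ ♖│1
  ─────────────────
  a b c d e f g h


2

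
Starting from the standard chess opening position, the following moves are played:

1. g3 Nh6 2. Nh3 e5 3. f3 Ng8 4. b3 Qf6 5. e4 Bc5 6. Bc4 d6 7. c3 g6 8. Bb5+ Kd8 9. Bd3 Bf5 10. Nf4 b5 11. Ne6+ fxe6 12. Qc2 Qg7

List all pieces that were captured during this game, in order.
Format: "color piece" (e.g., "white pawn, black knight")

Tracking captures:
  fxe6: captured white knight

white knight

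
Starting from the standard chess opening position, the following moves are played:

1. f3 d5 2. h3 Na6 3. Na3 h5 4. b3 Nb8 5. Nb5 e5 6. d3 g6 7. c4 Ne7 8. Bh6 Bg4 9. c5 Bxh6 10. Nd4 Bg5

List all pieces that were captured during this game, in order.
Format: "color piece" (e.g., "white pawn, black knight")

Tracking captures:
  Bxh6: captured white bishop

white bishop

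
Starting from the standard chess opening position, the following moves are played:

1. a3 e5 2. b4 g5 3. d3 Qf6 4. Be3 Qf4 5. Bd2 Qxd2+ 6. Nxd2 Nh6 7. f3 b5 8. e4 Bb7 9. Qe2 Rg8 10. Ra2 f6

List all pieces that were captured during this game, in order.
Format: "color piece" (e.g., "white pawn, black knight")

Tracking captures:
  Qxd2+: captured white bishop
  Nxd2: captured black queen

white bishop, black queen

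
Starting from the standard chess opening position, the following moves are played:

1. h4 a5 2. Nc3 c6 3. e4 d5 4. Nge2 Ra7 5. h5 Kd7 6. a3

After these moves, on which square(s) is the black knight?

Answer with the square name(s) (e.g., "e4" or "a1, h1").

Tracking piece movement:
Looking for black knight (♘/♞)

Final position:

  a b c d e f g h
  ─────────────────
8│· ♞ ♝ ♛ · ♝ ♞ ♜│8
7│♜ ♟ · ♚ ♟ ♟ ♟ ♟│7
6│· · ♟ · · · · ·│6
5│♟ · · ♟ · · · ♙│5
4│· · · · ♙ · · ·│4
3│♙ · ♘ · · · · ·│3
2│· ♙ ♙ ♙ ♘ ♙ ♙ ·│2
1│♖ · ♗ ♕ ♔ ♗ · ♖│1
  ─────────────────
  a b c d e f g h


b8, g8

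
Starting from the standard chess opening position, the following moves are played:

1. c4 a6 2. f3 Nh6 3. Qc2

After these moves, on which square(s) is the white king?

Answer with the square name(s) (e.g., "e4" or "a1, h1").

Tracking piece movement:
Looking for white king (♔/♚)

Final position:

  a b c d e f g h
  ─────────────────
8│♜ ♞ ♝ ♛ ♚ ♝ · ♜│8
7│· ♟ ♟ ♟ ♟ ♟ ♟ ♟│7
6│♟ · · · · · · ♞│6
5│· · · · · · · ·│5
4│· · ♙ · · · · ·│4
3│· · · · · ♙ · ·│3
2│♙ ♙ ♕ ♙ ♙ · ♙ ♙│2
1│♖ ♘ ♗ · ♔ ♗ ♘ ♖│1
  ─────────────────
  a b c d e f g h


e1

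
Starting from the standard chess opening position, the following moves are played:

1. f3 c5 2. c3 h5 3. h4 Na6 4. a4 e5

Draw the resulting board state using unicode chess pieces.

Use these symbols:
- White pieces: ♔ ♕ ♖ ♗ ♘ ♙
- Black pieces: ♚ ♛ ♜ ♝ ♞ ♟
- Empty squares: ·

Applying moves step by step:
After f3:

♜ ♞ ♝ ♛ ♚ ♝ ♞ ♜
♟ ♟ ♟ ♟ ♟ ♟ ♟ ♟
· · · · · · · ·
· · · · · · · ·
· · · · · · · ·
· · · · · ♙ · ·
♙ ♙ ♙ ♙ ♙ · ♙ ♙
♖ ♘ ♗ ♕ ♔ ♗ ♘ ♖


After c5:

♜ ♞ ♝ ♛ ♚ ♝ ♞ ♜
♟ ♟ · ♟ ♟ ♟ ♟ ♟
· · · · · · · ·
· · ♟ · · · · ·
· · · · · · · ·
· · · · · ♙ · ·
♙ ♙ ♙ ♙ ♙ · ♙ ♙
♖ ♘ ♗ ♕ ♔ ♗ ♘ ♖


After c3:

♜ ♞ ♝ ♛ ♚ ♝ ♞ ♜
♟ ♟ · ♟ ♟ ♟ ♟ ♟
· · · · · · · ·
· · ♟ · · · · ·
· · · · · · · ·
· · ♙ · · ♙ · ·
♙ ♙ · ♙ ♙ · ♙ ♙
♖ ♘ ♗ ♕ ♔ ♗ ♘ ♖


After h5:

♜ ♞ ♝ ♛ ♚ ♝ ♞ ♜
♟ ♟ · ♟ ♟ ♟ ♟ ·
· · · · · · · ·
· · ♟ · · · · ♟
· · · · · · · ·
· · ♙ · · ♙ · ·
♙ ♙ · ♙ ♙ · ♙ ♙
♖ ♘ ♗ ♕ ♔ ♗ ♘ ♖


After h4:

♜ ♞ ♝ ♛ ♚ ♝ ♞ ♜
♟ ♟ · ♟ ♟ ♟ ♟ ·
· · · · · · · ·
· · ♟ · · · · ♟
· · · · · · · ♙
· · ♙ · · ♙ · ·
♙ ♙ · ♙ ♙ · ♙ ·
♖ ♘ ♗ ♕ ♔ ♗ ♘ ♖


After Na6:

♜ · ♝ ♛ ♚ ♝ ♞ ♜
♟ ♟ · ♟ ♟ ♟ ♟ ·
♞ · · · · · · ·
· · ♟ · · · · ♟
· · · · · · · ♙
· · ♙ · · ♙ · ·
♙ ♙ · ♙ ♙ · ♙ ·
♖ ♘ ♗ ♕ ♔ ♗ ♘ ♖


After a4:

♜ · ♝ ♛ ♚ ♝ ♞ ♜
♟ ♟ · ♟ ♟ ♟ ♟ ·
♞ · · · · · · ·
· · ♟ · · · · ♟
♙ · · · · · · ♙
· · ♙ · · ♙ · ·
· ♙ · ♙ ♙ · ♙ ·
♖ ♘ ♗ ♕ ♔ ♗ ♘ ♖


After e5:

♜ · ♝ ♛ ♚ ♝ ♞ ♜
♟ ♟ · ♟ · ♟ ♟ ·
♞ · · · · · · ·
· · ♟ · ♟ · · ♟
♙ · · · · · · ♙
· · ♙ · · ♙ · ·
· ♙ · ♙ ♙ · ♙ ·
♖ ♘ ♗ ♕ ♔ ♗ ♘ ♖



  a b c d e f g h
  ─────────────────
8│♜ · ♝ ♛ ♚ ♝ ♞ ♜│8
7│♟ ♟ · ♟ · ♟ ♟ ·│7
6│♞ · · · · · · ·│6
5│· · ♟ · ♟ · · ♟│5
4│♙ · · · · · · ♙│4
3│· · ♙ · · ♙ · ·│3
2│· ♙ · ♙ ♙ · ♙ ·│2
1│♖ ♘ ♗ ♕ ♔ ♗ ♘ ♖│1
  ─────────────────
  a b c d e f g h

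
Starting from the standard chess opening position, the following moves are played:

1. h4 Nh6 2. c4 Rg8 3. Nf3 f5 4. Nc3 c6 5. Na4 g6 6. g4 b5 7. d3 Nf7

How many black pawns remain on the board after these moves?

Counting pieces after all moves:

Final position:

  a b c d e f g h
  ─────────────────
8│♜ ♞ ♝ ♛ ♚ ♝ ♜ ·│8
7│♟ · · ♟ ♟ ♞ · ♟│7
6│· · ♟ · · · ♟ ·│6
5│· ♟ · · · ♟ · ·│5
4│♘ · ♙ · · · ♙ ♙│4
3│· · · ♙ · ♘ · ·│3
2│♙ ♙ · · ♙ ♙ · ·│2
1│♖ · ♗ ♕ ♔ ♗ · ♖│1
  ─────────────────
  a b c d e f g h


8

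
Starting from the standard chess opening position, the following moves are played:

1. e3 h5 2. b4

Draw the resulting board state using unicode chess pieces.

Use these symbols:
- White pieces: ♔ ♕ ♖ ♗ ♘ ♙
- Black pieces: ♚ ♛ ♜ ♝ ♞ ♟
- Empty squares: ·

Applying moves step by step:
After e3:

♜ ♞ ♝ ♛ ♚ ♝ ♞ ♜
♟ ♟ ♟ ♟ ♟ ♟ ♟ ♟
· · · · · · · ·
· · · · · · · ·
· · · · · · · ·
· · · · ♙ · · ·
♙ ♙ ♙ ♙ · ♙ ♙ ♙
♖ ♘ ♗ ♕ ♔ ♗ ♘ ♖


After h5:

♜ ♞ ♝ ♛ ♚ ♝ ♞ ♜
♟ ♟ ♟ ♟ ♟ ♟ ♟ ·
· · · · · · · ·
· · · · · · · ♟
· · · · · · · ·
· · · · ♙ · · ·
♙ ♙ ♙ ♙ · ♙ ♙ ♙
♖ ♘ ♗ ♕ ♔ ♗ ♘ ♖


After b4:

♜ ♞ ♝ ♛ ♚ ♝ ♞ ♜
♟ ♟ ♟ ♟ ♟ ♟ ♟ ·
· · · · · · · ·
· · · · · · · ♟
· ♙ · · · · · ·
· · · · ♙ · · ·
♙ · ♙ ♙ · ♙ ♙ ♙
♖ ♘ ♗ ♕ ♔ ♗ ♘ ♖



  a b c d e f g h
  ─────────────────
8│♜ ♞ ♝ ♛ ♚ ♝ ♞ ♜│8
7│♟ ♟ ♟ ♟ ♟ ♟ ♟ ·│7
6│· · · · · · · ·│6
5│· · · · · · · ♟│5
4│· ♙ · · · · · ·│4
3│· · · · ♙ · · ·│3
2│♙ · ♙ ♙ · ♙ ♙ ♙│2
1│♖ ♘ ♗ ♕ ♔ ♗ ♘ ♖│1
  ─────────────────
  a b c d e f g h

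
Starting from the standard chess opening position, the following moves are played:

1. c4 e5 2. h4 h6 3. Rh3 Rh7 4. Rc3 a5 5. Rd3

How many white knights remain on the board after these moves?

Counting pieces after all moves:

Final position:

  a b c d e f g h
  ─────────────────
8│♜ ♞ ♝ ♛ ♚ ♝ ♞ ·│8
7│· ♟ ♟ ♟ · ♟ ♟ ♜│7
6│· · · · · · · ♟│6
5│♟ · · · ♟ · · ·│5
4│· · ♙ · · · · ♙│4
3│· · · ♖ · · · ·│3
2│♙ ♙ · ♙ ♙ ♙ ♙ ·│2
1│♖ ♘ ♗ ♕ ♔ ♗ ♘ ·│1
  ─────────────────
  a b c d e f g h


2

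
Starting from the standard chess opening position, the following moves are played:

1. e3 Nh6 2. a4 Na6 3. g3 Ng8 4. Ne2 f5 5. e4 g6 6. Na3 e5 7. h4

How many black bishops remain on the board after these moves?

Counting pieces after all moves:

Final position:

  a b c d e f g h
  ─────────────────
8│♜ · ♝ ♛ ♚ ♝ ♞ ♜│8
7│♟ ♟ ♟ ♟ · · · ♟│7
6│♞ · · · · · ♟ ·│6
5│· · · · ♟ ♟ · ·│5
4│♙ · · · ♙ · · ♙│4
3│♘ · · · · · ♙ ·│3
2│· ♙ ♙ ♙ ♘ ♙ · ·│2
1│♖ · ♗ ♕ ♔ ♗ · ♖│1
  ─────────────────
  a b c d e f g h


2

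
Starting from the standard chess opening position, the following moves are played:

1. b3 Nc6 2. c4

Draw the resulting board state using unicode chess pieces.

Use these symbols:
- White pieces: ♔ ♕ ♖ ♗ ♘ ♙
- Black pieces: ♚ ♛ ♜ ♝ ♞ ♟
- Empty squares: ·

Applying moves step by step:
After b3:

♜ ♞ ♝ ♛ ♚ ♝ ♞ ♜
♟ ♟ ♟ ♟ ♟ ♟ ♟ ♟
· · · · · · · ·
· · · · · · · ·
· · · · · · · ·
· ♙ · · · · · ·
♙ · ♙ ♙ ♙ ♙ ♙ ♙
♖ ♘ ♗ ♕ ♔ ♗ ♘ ♖


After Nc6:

♜ · ♝ ♛ ♚ ♝ ♞ ♜
♟ ♟ ♟ ♟ ♟ ♟ ♟ ♟
· · ♞ · · · · ·
· · · · · · · ·
· · · · · · · ·
· ♙ · · · · · ·
♙ · ♙ ♙ ♙ ♙ ♙ ♙
♖ ♘ ♗ ♕ ♔ ♗ ♘ ♖


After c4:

♜ · ♝ ♛ ♚ ♝ ♞ ♜
♟ ♟ ♟ ♟ ♟ ♟ ♟ ♟
· · ♞ · · · · ·
· · · · · · · ·
· · ♙ · · · · ·
· ♙ · · · · · ·
♙ · · ♙ ♙ ♙ ♙ ♙
♖ ♘ ♗ ♕ ♔ ♗ ♘ ♖



  a b c d e f g h
  ─────────────────
8│♜ · ♝ ♛ ♚ ♝ ♞ ♜│8
7│♟ ♟ ♟ ♟ ♟ ♟ ♟ ♟│7
6│· · ♞ · · · · ·│6
5│· · · · · · · ·│5
4│· · ♙ · · · · ·│4
3│· ♙ · · · · · ·│3
2│♙ · · ♙ ♙ ♙ ♙ ♙│2
1│♖ ♘ ♗ ♕ ♔ ♗ ♘ ♖│1
  ─────────────────
  a b c d e f g h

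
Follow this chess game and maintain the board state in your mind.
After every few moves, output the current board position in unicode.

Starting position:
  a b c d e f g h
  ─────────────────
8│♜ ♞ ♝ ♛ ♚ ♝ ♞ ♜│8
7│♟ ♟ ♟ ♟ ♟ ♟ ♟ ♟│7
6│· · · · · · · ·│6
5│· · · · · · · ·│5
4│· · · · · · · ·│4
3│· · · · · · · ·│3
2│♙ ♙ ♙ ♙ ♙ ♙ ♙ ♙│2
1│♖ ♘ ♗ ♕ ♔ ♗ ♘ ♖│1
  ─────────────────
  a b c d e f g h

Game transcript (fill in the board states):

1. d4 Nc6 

  a b c d e f g h
  ─────────────────
8│♜ · ♝ ♛ ♚ ♝ ♞ ♜│8
7│♟ ♟ ♟ ♟ ♟ ♟ ♟ ♟│7
6│· · ♞ · · · · ·│6
5│· · · · · · · ·│5
4│· · · ♙ · · · ·│4
3│· · · · · · · ·│3
2│♙ ♙ ♙ · ♙ ♙ ♙ ♙│2
1│♖ ♘ ♗ ♕ ♔ ♗ ♘ ♖│1
  ─────────────────
  a b c d e f g h

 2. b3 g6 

  a b c d e f g h
  ─────────────────
8│♜ · ♝ ♛ ♚ ♝ ♞ ♜│8
7│♟ ♟ ♟ ♟ ♟ ♟ · ♟│7
6│· · ♞ · · · ♟ ·│6
5│· · · · · · · ·│5
4│· · · ♙ · · · ·│4
3│· ♙ · · · · · ·│3
2│♙ · ♙ · ♙ ♙ ♙ ♙│2
1│♖ ♘ ♗ ♕ ♔ ♗ ♘ ♖│1
  ─────────────────
  a b c d e f g h

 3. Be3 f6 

  a b c d e f g h
  ─────────────────
8│♜ · ♝ ♛ ♚ ♝ ♞ ♜│8
7│♟ ♟ ♟ ♟ ♟ · · ♟│7
6│· · ♞ · · ♟ ♟ ·│6
5│· · · · · · · ·│5
4│· · · ♙ · · · ·│4
3│· ♙ · · ♗ · · ·│3
2│♙ · ♙ · ♙ ♙ ♙ ♙│2
1│♖ ♘ · ♕ ♔ ♗ ♘ ♖│1
  ─────────────────
  a b c d e f g h

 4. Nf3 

  a b c d e f g h
  ─────────────────
8│♜ · ♝ ♛ ♚ ♝ ♞ ♜│8
7│♟ ♟ ♟ ♟ ♟ · · ♟│7
6│· · ♞ · · ♟ ♟ ·│6
5│· · · · · · · ·│5
4│· · · ♙ · · · ·│4
3│· ♙ · · ♗ ♘ · ·│3
2│♙ · ♙ · ♙ ♙ ♙ ♙│2
1│♖ ♘ · ♕ ♔ ♗ · ♖│1
  ─────────────────
  a b c d e f g h


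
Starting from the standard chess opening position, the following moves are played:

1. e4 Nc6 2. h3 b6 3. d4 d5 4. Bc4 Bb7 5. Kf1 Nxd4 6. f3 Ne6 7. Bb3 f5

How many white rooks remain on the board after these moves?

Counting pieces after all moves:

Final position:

  a b c d e f g h
  ─────────────────
8│♜ · · ♛ ♚ ♝ ♞ ♜│8
7│♟ ♝ ♟ · ♟ · ♟ ♟│7
6│· ♟ · · ♞ · · ·│6
5│· · · ♟ · ♟ · ·│5
4│· · · · ♙ · · ·│4
3│· ♗ · · · ♙ · ♙│3
2│♙ ♙ ♙ · · · ♙ ·│2
1│♖ ♘ ♗ ♕ · ♔ ♘ ♖│1
  ─────────────────
  a b c d e f g h


2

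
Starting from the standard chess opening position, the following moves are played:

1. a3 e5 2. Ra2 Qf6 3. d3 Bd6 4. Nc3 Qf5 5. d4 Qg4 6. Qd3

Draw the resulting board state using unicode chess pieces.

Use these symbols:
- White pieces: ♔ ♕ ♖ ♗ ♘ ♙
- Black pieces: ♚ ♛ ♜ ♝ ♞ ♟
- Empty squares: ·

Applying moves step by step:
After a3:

♜ ♞ ♝ ♛ ♚ ♝ ♞ ♜
♟ ♟ ♟ ♟ ♟ ♟ ♟ ♟
· · · · · · · ·
· · · · · · · ·
· · · · · · · ·
♙ · · · · · · ·
· ♙ ♙ ♙ ♙ ♙ ♙ ♙
♖ ♘ ♗ ♕ ♔ ♗ ♘ ♖


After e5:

♜ ♞ ♝ ♛ ♚ ♝ ♞ ♜
♟ ♟ ♟ ♟ · ♟ ♟ ♟
· · · · · · · ·
· · · · ♟ · · ·
· · · · · · · ·
♙ · · · · · · ·
· ♙ ♙ ♙ ♙ ♙ ♙ ♙
♖ ♘ ♗ ♕ ♔ ♗ ♘ ♖


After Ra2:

♜ ♞ ♝ ♛ ♚ ♝ ♞ ♜
♟ ♟ ♟ ♟ · ♟ ♟ ♟
· · · · · · · ·
· · · · ♟ · · ·
· · · · · · · ·
♙ · · · · · · ·
♖ ♙ ♙ ♙ ♙ ♙ ♙ ♙
· ♘ ♗ ♕ ♔ ♗ ♘ ♖


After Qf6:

♜ ♞ ♝ · ♚ ♝ ♞ ♜
♟ ♟ ♟ ♟ · ♟ ♟ ♟
· · · · · ♛ · ·
· · · · ♟ · · ·
· · · · · · · ·
♙ · · · · · · ·
♖ ♙ ♙ ♙ ♙ ♙ ♙ ♙
· ♘ ♗ ♕ ♔ ♗ ♘ ♖


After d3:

♜ ♞ ♝ · ♚ ♝ ♞ ♜
♟ ♟ ♟ ♟ · ♟ ♟ ♟
· · · · · ♛ · ·
· · · · ♟ · · ·
· · · · · · · ·
♙ · · ♙ · · · ·
♖ ♙ ♙ · ♙ ♙ ♙ ♙
· ♘ ♗ ♕ ♔ ♗ ♘ ♖


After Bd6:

♜ ♞ ♝ · ♚ · ♞ ♜
♟ ♟ ♟ ♟ · ♟ ♟ ♟
· · · ♝ · ♛ · ·
· · · · ♟ · · ·
· · · · · · · ·
♙ · · ♙ · · · ·
♖ ♙ ♙ · ♙ ♙ ♙ ♙
· ♘ ♗ ♕ ♔ ♗ ♘ ♖


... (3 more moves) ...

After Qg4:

♜ ♞ ♝ · ♚ · ♞ ♜
♟ ♟ ♟ ♟ · ♟ ♟ ♟
· · · ♝ · · · ·
· · · · ♟ · · ·
· · · ♙ · · ♛ ·
♙ · ♘ · · · · ·
♖ ♙ ♙ · ♙ ♙ ♙ ♙
· · ♗ ♕ ♔ ♗ ♘ ♖


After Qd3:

♜ ♞ ♝ · ♚ · ♞ ♜
♟ ♟ ♟ ♟ · ♟ ♟ ♟
· · · ♝ · · · ·
· · · · ♟ · · ·
· · · ♙ · · ♛ ·
♙ · ♘ ♕ · · · ·
♖ ♙ ♙ · ♙ ♙ ♙ ♙
· · ♗ · ♔ ♗ ♘ ♖



  a b c d e f g h
  ─────────────────
8│♜ ♞ ♝ · ♚ · ♞ ♜│8
7│♟ ♟ ♟ ♟ · ♟ ♟ ♟│7
6│· · · ♝ · · · ·│6
5│· · · · ♟ · · ·│5
4│· · · ♙ · · ♛ ·│4
3│♙ · ♘ ♕ · · · ·│3
2│♖ ♙ ♙ · ♙ ♙ ♙ ♙│2
1│· · ♗ · ♔ ♗ ♘ ♖│1
  ─────────────────
  a b c d e f g h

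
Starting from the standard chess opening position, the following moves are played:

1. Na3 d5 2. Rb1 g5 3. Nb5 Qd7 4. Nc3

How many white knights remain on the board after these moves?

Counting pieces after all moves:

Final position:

  a b c d e f g h
  ─────────────────
8│♜ ♞ ♝ · ♚ ♝ ♞ ♜│8
7│♟ ♟ ♟ ♛ ♟ ♟ · ♟│7
6│· · · · · · · ·│6
5│· · · ♟ · · ♟ ·│5
4│· · · · · · · ·│4
3│· · ♘ · · · · ·│3
2│♙ ♙ ♙ ♙ ♙ ♙ ♙ ♙│2
1│· ♖ ♗ ♕ ♔ ♗ ♘ ♖│1
  ─────────────────
  a b c d e f g h


2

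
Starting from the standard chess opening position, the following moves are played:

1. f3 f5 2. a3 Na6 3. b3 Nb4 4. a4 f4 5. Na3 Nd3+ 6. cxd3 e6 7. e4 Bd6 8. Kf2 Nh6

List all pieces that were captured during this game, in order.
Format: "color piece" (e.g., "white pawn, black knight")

Tracking captures:
  cxd3: captured black knight

black knight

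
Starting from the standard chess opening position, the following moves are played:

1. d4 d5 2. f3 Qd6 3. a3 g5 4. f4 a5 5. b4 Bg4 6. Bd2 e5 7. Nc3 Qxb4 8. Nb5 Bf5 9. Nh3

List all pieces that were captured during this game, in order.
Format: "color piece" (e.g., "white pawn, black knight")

Tracking captures:
  Qxb4: captured white pawn

white pawn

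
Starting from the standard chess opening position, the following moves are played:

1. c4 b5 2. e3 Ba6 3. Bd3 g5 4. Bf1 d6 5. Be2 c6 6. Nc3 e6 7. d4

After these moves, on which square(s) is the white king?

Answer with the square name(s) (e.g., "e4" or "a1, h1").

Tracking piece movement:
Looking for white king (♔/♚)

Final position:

  a b c d e f g h
  ─────────────────
8│♜ ♞ · ♛ ♚ ♝ ♞ ♜│8
7│♟ · · · · ♟ · ♟│7
6│♝ · ♟ ♟ ♟ · · ·│6
5│· ♟ · · · · ♟ ·│5
4│· · ♙ ♙ · · · ·│4
3│· · ♘ · ♙ · · ·│3
2│♙ ♙ · · ♗ ♙ ♙ ♙│2
1│♖ · ♗ ♕ ♔ · ♘ ♖│1
  ─────────────────
  a b c d e f g h


e1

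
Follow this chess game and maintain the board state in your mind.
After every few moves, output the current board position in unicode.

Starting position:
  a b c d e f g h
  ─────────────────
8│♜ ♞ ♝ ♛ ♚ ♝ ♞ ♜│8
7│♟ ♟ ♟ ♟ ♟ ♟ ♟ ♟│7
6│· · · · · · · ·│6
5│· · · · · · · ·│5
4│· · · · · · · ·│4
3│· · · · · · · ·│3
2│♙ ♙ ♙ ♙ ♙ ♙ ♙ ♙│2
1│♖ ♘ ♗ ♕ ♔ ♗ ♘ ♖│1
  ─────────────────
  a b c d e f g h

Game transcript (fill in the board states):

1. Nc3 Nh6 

  a b c d e f g h
  ─────────────────
8│♜ ♞ ♝ ♛ ♚ ♝ · ♜│8
7│♟ ♟ ♟ ♟ ♟ ♟ ♟ ♟│7
6│· · · · · · · ♞│6
5│· · · · · · · ·│5
4│· · · · · · · ·│4
3│· · ♘ · · · · ·│3
2│♙ ♙ ♙ ♙ ♙ ♙ ♙ ♙│2
1│♖ · ♗ ♕ ♔ ♗ ♘ ♖│1
  ─────────────────
  a b c d e f g h

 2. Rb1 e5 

  a b c d e f g h
  ─────────────────
8│♜ ♞ ♝ ♛ ♚ ♝ · ♜│8
7│♟ ♟ ♟ ♟ · ♟ ♟ ♟│7
6│· · · · · · · ♞│6
5│· · · · ♟ · · ·│5
4│· · · · · · · ·│4
3│· · ♘ · · · · ·│3
2│♙ ♙ ♙ ♙ ♙ ♙ ♙ ♙│2
1│· ♖ ♗ ♕ ♔ ♗ ♘ ♖│1
  ─────────────────
  a b c d e f g h

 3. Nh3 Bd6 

  a b c d e f g h
  ─────────────────
8│♜ ♞ ♝ ♛ ♚ · · ♜│8
7│♟ ♟ ♟ ♟ · ♟ ♟ ♟│7
6│· · · ♝ · · · ♞│6
5│· · · · ♟ · · ·│5
4│· · · · · · · ·│4
3│· · ♘ · · · · ♘│3
2│♙ ♙ ♙ ♙ ♙ ♙ ♙ ♙│2
1│· ♖ ♗ ♕ ♔ ♗ · ♖│1
  ─────────────────
  a b c d e f g h

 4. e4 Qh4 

  a b c d e f g h
  ─────────────────
8│♜ ♞ ♝ · ♚ · · ♜│8
7│♟ ♟ ♟ ♟ · ♟ ♟ ♟│7
6│· · · ♝ · · · ♞│6
5│· · · · ♟ · · ·│5
4│· · · · ♙ · · ♛│4
3│· · ♘ · · · · ♘│3
2│♙ ♙ ♙ ♙ · ♙ ♙ ♙│2
1│· ♖ ♗ ♕ ♔ ♗ · ♖│1
  ─────────────────
  a b c d e f g h

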